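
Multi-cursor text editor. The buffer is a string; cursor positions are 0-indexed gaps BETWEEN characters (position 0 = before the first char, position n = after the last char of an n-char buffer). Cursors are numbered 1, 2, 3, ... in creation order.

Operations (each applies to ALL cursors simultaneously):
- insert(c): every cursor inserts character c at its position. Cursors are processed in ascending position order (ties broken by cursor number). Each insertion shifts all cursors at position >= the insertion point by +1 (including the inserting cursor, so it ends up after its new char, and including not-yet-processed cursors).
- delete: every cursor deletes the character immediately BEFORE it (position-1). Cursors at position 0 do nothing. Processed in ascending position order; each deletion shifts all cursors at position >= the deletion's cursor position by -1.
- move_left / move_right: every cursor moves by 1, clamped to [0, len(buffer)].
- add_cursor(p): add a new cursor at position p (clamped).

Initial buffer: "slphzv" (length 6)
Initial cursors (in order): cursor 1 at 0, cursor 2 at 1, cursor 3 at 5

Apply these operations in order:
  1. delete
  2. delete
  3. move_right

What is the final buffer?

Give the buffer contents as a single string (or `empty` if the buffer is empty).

After op 1 (delete): buffer="lphv" (len 4), cursors c1@0 c2@0 c3@3, authorship ....
After op 2 (delete): buffer="lpv" (len 3), cursors c1@0 c2@0 c3@2, authorship ...
After op 3 (move_right): buffer="lpv" (len 3), cursors c1@1 c2@1 c3@3, authorship ...

Answer: lpv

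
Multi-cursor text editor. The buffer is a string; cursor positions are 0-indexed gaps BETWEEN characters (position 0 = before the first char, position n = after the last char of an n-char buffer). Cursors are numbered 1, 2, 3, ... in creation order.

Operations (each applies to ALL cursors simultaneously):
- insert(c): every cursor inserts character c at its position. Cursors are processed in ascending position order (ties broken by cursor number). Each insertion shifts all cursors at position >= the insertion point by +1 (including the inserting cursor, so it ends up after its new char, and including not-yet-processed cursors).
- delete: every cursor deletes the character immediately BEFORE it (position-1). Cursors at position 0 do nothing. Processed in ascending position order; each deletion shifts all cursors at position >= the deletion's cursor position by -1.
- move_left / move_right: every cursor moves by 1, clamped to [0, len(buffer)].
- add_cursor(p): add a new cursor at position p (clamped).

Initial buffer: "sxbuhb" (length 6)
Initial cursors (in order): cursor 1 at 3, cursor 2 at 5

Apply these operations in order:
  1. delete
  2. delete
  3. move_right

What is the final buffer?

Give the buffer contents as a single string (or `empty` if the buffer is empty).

Answer: sb

Derivation:
After op 1 (delete): buffer="sxub" (len 4), cursors c1@2 c2@3, authorship ....
After op 2 (delete): buffer="sb" (len 2), cursors c1@1 c2@1, authorship ..
After op 3 (move_right): buffer="sb" (len 2), cursors c1@2 c2@2, authorship ..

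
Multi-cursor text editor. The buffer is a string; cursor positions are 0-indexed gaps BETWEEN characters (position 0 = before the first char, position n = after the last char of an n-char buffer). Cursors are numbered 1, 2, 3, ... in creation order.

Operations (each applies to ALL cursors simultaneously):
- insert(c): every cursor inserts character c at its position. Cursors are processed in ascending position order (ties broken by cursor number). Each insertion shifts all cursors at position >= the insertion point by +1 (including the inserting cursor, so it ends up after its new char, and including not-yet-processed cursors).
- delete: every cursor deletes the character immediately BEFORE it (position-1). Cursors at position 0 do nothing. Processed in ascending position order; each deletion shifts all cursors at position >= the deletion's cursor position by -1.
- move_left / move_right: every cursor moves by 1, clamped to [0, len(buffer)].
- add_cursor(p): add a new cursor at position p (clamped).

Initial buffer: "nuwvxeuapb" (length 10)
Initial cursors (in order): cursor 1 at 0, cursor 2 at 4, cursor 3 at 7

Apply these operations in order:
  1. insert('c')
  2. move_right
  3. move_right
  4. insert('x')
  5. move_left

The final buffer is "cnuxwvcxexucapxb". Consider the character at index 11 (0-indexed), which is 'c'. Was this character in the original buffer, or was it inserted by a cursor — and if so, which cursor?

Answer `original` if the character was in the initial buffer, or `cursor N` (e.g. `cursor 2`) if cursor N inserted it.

After op 1 (insert('c')): buffer="cnuwvcxeucapb" (len 13), cursors c1@1 c2@6 c3@10, authorship 1....2...3...
After op 2 (move_right): buffer="cnuwvcxeucapb" (len 13), cursors c1@2 c2@7 c3@11, authorship 1....2...3...
After op 3 (move_right): buffer="cnuwvcxeucapb" (len 13), cursors c1@3 c2@8 c3@12, authorship 1....2...3...
After op 4 (insert('x')): buffer="cnuxwvcxexucapxb" (len 16), cursors c1@4 c2@10 c3@15, authorship 1..1..2..2.3..3.
After op 5 (move_left): buffer="cnuxwvcxexucapxb" (len 16), cursors c1@3 c2@9 c3@14, authorship 1..1..2..2.3..3.
Authorship (.=original, N=cursor N): 1 . . 1 . . 2 . . 2 . 3 . . 3 .
Index 11: author = 3

Answer: cursor 3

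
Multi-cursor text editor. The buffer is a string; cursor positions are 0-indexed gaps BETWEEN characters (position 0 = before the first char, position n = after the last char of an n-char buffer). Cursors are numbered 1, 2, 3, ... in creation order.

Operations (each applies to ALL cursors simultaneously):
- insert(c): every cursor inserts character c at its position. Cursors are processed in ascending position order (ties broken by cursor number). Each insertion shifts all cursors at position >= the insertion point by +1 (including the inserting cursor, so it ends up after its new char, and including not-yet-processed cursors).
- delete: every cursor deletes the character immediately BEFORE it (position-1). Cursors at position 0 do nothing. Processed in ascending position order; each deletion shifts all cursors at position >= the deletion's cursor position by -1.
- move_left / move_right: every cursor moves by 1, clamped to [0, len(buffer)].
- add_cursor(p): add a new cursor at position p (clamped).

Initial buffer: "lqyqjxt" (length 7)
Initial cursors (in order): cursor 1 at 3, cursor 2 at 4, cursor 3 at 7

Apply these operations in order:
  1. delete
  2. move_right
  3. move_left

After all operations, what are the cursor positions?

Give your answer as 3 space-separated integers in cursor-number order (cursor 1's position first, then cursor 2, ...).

After op 1 (delete): buffer="lqjx" (len 4), cursors c1@2 c2@2 c3@4, authorship ....
After op 2 (move_right): buffer="lqjx" (len 4), cursors c1@3 c2@3 c3@4, authorship ....
After op 3 (move_left): buffer="lqjx" (len 4), cursors c1@2 c2@2 c3@3, authorship ....

Answer: 2 2 3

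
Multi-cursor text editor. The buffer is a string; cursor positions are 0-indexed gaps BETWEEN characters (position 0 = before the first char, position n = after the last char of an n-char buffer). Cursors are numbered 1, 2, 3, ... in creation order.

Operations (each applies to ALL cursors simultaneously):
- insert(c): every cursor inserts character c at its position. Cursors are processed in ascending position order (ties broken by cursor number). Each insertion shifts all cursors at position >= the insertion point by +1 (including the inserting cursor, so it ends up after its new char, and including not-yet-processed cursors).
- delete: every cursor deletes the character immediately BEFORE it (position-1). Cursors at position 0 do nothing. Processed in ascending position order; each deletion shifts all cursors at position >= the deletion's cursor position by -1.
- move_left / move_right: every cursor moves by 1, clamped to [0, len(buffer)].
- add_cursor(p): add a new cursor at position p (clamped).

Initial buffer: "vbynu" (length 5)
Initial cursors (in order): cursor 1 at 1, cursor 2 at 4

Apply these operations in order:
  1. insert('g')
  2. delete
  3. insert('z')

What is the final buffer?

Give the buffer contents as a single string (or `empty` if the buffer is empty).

After op 1 (insert('g')): buffer="vgbyngu" (len 7), cursors c1@2 c2@6, authorship .1...2.
After op 2 (delete): buffer="vbynu" (len 5), cursors c1@1 c2@4, authorship .....
After op 3 (insert('z')): buffer="vzbynzu" (len 7), cursors c1@2 c2@6, authorship .1...2.

Answer: vzbynzu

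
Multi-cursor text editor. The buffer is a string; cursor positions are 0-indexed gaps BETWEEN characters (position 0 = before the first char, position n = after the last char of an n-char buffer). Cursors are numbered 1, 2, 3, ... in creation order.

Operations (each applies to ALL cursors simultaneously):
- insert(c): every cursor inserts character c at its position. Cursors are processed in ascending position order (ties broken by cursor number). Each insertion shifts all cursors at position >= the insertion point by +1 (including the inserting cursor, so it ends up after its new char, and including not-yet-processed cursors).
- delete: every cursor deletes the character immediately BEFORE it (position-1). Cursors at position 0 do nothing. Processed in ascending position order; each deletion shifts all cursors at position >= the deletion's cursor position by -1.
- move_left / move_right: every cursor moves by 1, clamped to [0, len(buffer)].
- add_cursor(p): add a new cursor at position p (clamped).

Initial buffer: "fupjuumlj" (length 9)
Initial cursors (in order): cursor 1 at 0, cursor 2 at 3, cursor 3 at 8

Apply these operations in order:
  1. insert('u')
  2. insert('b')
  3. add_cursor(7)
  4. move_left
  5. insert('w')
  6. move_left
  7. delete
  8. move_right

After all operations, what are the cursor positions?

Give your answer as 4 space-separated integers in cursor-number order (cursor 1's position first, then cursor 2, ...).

Answer: 1 6 13 6

Derivation:
After op 1 (insert('u')): buffer="ufupujuumluj" (len 12), cursors c1@1 c2@5 c3@11, authorship 1...2.....3.
After op 2 (insert('b')): buffer="ubfupubjuumlubj" (len 15), cursors c1@2 c2@7 c3@14, authorship 11...22.....33.
After op 3 (add_cursor(7)): buffer="ubfupubjuumlubj" (len 15), cursors c1@2 c2@7 c4@7 c3@14, authorship 11...22.....33.
After op 4 (move_left): buffer="ubfupubjuumlubj" (len 15), cursors c1@1 c2@6 c4@6 c3@13, authorship 11...22.....33.
After op 5 (insert('w')): buffer="uwbfupuwwbjuumluwbj" (len 19), cursors c1@2 c2@9 c4@9 c3@17, authorship 111...2242.....333.
After op 6 (move_left): buffer="uwbfupuwwbjuumluwbj" (len 19), cursors c1@1 c2@8 c4@8 c3@16, authorship 111...2242.....333.
After op 7 (delete): buffer="wbfupwbjuumlwbj" (len 15), cursors c1@0 c2@5 c4@5 c3@12, authorship 11...42.....33.
After op 8 (move_right): buffer="wbfupwbjuumlwbj" (len 15), cursors c1@1 c2@6 c4@6 c3@13, authorship 11...42.....33.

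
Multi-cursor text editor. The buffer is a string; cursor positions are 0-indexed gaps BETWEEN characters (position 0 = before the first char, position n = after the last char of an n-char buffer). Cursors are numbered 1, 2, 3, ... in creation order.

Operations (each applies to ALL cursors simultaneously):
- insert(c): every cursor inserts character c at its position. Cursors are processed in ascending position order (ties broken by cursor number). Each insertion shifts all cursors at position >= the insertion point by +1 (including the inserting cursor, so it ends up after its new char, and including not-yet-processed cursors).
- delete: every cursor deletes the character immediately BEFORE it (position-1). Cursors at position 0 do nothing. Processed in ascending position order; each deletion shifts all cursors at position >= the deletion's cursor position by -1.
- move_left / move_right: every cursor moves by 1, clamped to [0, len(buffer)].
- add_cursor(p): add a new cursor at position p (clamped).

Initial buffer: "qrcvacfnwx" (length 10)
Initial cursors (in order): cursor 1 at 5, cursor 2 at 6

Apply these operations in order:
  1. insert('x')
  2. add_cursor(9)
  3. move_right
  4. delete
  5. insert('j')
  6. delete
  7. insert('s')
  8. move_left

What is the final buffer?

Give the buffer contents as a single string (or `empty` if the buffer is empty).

After op 1 (insert('x')): buffer="qrcvaxcxfnwx" (len 12), cursors c1@6 c2@8, authorship .....1.2....
After op 2 (add_cursor(9)): buffer="qrcvaxcxfnwx" (len 12), cursors c1@6 c2@8 c3@9, authorship .....1.2....
After op 3 (move_right): buffer="qrcvaxcxfnwx" (len 12), cursors c1@7 c2@9 c3@10, authorship .....1.2....
After op 4 (delete): buffer="qrcvaxxwx" (len 9), cursors c1@6 c2@7 c3@7, authorship .....12..
After op 5 (insert('j')): buffer="qrcvaxjxjjwx" (len 12), cursors c1@7 c2@10 c3@10, authorship .....11223..
After op 6 (delete): buffer="qrcvaxxwx" (len 9), cursors c1@6 c2@7 c3@7, authorship .....12..
After op 7 (insert('s')): buffer="qrcvaxsxsswx" (len 12), cursors c1@7 c2@10 c3@10, authorship .....11223..
After op 8 (move_left): buffer="qrcvaxsxsswx" (len 12), cursors c1@6 c2@9 c3@9, authorship .....11223..

Answer: qrcvaxsxsswx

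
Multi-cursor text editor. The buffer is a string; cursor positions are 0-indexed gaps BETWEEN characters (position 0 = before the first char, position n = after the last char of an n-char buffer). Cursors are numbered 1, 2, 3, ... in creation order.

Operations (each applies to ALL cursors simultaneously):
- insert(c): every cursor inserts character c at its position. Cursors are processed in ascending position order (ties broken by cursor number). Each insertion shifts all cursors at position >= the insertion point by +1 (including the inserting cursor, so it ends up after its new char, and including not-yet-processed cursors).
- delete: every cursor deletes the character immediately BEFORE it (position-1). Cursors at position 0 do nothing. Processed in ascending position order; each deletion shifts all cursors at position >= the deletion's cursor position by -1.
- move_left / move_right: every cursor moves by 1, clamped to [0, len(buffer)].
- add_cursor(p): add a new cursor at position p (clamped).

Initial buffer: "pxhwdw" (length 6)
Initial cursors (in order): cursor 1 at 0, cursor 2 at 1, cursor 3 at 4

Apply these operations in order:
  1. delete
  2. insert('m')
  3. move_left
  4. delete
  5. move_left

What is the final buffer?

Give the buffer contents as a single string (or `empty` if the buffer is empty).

Answer: mxmdw

Derivation:
After op 1 (delete): buffer="xhdw" (len 4), cursors c1@0 c2@0 c3@2, authorship ....
After op 2 (insert('m')): buffer="mmxhmdw" (len 7), cursors c1@2 c2@2 c3@5, authorship 12..3..
After op 3 (move_left): buffer="mmxhmdw" (len 7), cursors c1@1 c2@1 c3@4, authorship 12..3..
After op 4 (delete): buffer="mxmdw" (len 5), cursors c1@0 c2@0 c3@2, authorship 2.3..
After op 5 (move_left): buffer="mxmdw" (len 5), cursors c1@0 c2@0 c3@1, authorship 2.3..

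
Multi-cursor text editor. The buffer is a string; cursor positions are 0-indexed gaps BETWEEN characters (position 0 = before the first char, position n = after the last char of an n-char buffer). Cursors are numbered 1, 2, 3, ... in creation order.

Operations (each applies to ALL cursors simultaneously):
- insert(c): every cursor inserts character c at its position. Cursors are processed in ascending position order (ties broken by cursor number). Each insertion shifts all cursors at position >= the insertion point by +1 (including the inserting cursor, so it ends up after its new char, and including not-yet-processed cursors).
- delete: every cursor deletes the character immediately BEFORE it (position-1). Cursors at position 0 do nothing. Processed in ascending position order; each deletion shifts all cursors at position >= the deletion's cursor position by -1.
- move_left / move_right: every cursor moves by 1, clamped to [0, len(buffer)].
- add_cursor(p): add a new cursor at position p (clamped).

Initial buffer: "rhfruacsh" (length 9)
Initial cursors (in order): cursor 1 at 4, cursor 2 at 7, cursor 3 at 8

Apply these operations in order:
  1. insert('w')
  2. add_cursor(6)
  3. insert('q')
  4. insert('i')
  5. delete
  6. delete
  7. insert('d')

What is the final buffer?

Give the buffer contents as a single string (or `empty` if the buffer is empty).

Answer: rhfrwdudacwdswdh

Derivation:
After op 1 (insert('w')): buffer="rhfrwuacwswh" (len 12), cursors c1@5 c2@9 c3@11, authorship ....1...2.3.
After op 2 (add_cursor(6)): buffer="rhfrwuacwswh" (len 12), cursors c1@5 c4@6 c2@9 c3@11, authorship ....1...2.3.
After op 3 (insert('q')): buffer="rhfrwquqacwqswqh" (len 16), cursors c1@6 c4@8 c2@12 c3@15, authorship ....11.4..22.33.
After op 4 (insert('i')): buffer="rhfrwqiuqiacwqiswqih" (len 20), cursors c1@7 c4@10 c2@15 c3@19, authorship ....111.44..222.333.
After op 5 (delete): buffer="rhfrwquqacwqswqh" (len 16), cursors c1@6 c4@8 c2@12 c3@15, authorship ....11.4..22.33.
After op 6 (delete): buffer="rhfrwuacwswh" (len 12), cursors c1@5 c4@6 c2@9 c3@11, authorship ....1...2.3.
After op 7 (insert('d')): buffer="rhfrwdudacwdswdh" (len 16), cursors c1@6 c4@8 c2@12 c3@15, authorship ....11.4..22.33.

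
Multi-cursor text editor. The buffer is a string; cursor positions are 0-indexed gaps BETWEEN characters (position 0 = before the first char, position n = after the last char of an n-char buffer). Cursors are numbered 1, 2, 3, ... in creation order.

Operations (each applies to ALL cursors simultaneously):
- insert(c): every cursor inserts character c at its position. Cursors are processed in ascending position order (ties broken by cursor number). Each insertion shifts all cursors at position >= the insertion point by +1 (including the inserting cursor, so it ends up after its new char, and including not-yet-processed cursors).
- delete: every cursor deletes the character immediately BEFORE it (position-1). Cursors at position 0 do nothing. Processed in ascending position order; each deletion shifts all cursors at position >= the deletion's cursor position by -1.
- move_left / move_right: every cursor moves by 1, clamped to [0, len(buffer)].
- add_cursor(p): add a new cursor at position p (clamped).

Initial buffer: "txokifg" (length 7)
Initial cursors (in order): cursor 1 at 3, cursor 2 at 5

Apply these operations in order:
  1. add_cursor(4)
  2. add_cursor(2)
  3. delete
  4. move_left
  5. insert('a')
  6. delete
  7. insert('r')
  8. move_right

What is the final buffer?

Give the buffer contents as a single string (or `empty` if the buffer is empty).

After op 1 (add_cursor(4)): buffer="txokifg" (len 7), cursors c1@3 c3@4 c2@5, authorship .......
After op 2 (add_cursor(2)): buffer="txokifg" (len 7), cursors c4@2 c1@3 c3@4 c2@5, authorship .......
After op 3 (delete): buffer="tfg" (len 3), cursors c1@1 c2@1 c3@1 c4@1, authorship ...
After op 4 (move_left): buffer="tfg" (len 3), cursors c1@0 c2@0 c3@0 c4@0, authorship ...
After op 5 (insert('a')): buffer="aaaatfg" (len 7), cursors c1@4 c2@4 c3@4 c4@4, authorship 1234...
After op 6 (delete): buffer="tfg" (len 3), cursors c1@0 c2@0 c3@0 c4@0, authorship ...
After op 7 (insert('r')): buffer="rrrrtfg" (len 7), cursors c1@4 c2@4 c3@4 c4@4, authorship 1234...
After op 8 (move_right): buffer="rrrrtfg" (len 7), cursors c1@5 c2@5 c3@5 c4@5, authorship 1234...

Answer: rrrrtfg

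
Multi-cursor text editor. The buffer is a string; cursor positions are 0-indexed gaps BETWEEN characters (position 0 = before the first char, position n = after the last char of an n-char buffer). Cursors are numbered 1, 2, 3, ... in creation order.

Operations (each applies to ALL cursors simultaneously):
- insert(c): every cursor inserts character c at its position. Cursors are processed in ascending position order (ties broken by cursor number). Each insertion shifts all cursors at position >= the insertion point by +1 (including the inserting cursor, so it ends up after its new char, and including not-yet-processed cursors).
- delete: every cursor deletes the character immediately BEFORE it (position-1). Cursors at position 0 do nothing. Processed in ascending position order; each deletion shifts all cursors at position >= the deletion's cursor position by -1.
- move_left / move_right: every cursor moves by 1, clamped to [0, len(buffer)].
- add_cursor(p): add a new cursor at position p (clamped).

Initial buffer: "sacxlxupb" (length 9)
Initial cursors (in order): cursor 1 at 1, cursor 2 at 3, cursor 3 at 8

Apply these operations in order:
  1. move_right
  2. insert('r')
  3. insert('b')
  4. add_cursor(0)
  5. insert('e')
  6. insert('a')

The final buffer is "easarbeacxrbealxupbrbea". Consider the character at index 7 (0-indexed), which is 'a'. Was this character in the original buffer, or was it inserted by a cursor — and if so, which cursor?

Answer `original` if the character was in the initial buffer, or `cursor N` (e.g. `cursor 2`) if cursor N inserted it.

Answer: cursor 1

Derivation:
After op 1 (move_right): buffer="sacxlxupb" (len 9), cursors c1@2 c2@4 c3@9, authorship .........
After op 2 (insert('r')): buffer="sarcxrlxupbr" (len 12), cursors c1@3 c2@6 c3@12, authorship ..1..2.....3
After op 3 (insert('b')): buffer="sarbcxrblxupbrb" (len 15), cursors c1@4 c2@8 c3@15, authorship ..11..22.....33
After op 4 (add_cursor(0)): buffer="sarbcxrblxupbrb" (len 15), cursors c4@0 c1@4 c2@8 c3@15, authorship ..11..22.....33
After op 5 (insert('e')): buffer="esarbecxrbelxupbrbe" (len 19), cursors c4@1 c1@6 c2@11 c3@19, authorship 4..111..222.....333
After op 6 (insert('a')): buffer="easarbeacxrbealxupbrbea" (len 23), cursors c4@2 c1@8 c2@14 c3@23, authorship 44..1111..2222.....3333
Authorship (.=original, N=cursor N): 4 4 . . 1 1 1 1 . . 2 2 2 2 . . . . . 3 3 3 3
Index 7: author = 1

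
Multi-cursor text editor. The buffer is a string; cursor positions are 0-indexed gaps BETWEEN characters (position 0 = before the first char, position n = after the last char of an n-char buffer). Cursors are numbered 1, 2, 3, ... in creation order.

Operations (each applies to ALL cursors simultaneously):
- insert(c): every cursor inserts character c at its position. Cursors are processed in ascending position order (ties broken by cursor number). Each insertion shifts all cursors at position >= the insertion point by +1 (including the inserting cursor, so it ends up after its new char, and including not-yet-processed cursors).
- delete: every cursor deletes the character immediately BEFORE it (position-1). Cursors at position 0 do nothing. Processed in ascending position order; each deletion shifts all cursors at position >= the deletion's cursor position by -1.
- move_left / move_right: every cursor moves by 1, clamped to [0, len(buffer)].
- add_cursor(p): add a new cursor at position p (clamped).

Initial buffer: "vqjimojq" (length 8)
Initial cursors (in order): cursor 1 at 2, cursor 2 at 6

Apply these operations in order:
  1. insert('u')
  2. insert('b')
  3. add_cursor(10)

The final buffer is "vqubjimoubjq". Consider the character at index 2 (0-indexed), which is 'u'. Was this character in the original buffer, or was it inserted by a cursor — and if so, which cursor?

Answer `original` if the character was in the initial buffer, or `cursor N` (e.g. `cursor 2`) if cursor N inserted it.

Answer: cursor 1

Derivation:
After op 1 (insert('u')): buffer="vqujimoujq" (len 10), cursors c1@3 c2@8, authorship ..1....2..
After op 2 (insert('b')): buffer="vqubjimoubjq" (len 12), cursors c1@4 c2@10, authorship ..11....22..
After op 3 (add_cursor(10)): buffer="vqubjimoubjq" (len 12), cursors c1@4 c2@10 c3@10, authorship ..11....22..
Authorship (.=original, N=cursor N): . . 1 1 . . . . 2 2 . .
Index 2: author = 1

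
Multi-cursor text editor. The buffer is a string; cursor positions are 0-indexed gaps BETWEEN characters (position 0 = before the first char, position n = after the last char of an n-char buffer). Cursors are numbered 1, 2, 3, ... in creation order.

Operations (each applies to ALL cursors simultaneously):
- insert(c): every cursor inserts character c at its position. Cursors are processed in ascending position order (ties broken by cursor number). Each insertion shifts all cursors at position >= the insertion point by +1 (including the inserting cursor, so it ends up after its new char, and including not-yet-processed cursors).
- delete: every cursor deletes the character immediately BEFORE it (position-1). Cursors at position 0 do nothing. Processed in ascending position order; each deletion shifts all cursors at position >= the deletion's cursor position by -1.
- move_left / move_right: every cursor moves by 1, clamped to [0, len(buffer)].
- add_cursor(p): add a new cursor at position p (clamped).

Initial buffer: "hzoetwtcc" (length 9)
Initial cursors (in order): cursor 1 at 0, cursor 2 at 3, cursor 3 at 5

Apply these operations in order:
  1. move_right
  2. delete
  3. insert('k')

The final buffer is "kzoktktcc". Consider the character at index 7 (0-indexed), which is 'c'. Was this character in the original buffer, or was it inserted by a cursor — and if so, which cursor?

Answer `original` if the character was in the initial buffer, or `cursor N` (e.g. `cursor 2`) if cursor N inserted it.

Answer: original

Derivation:
After op 1 (move_right): buffer="hzoetwtcc" (len 9), cursors c1@1 c2@4 c3@6, authorship .........
After op 2 (delete): buffer="zottcc" (len 6), cursors c1@0 c2@2 c3@3, authorship ......
After op 3 (insert('k')): buffer="kzoktktcc" (len 9), cursors c1@1 c2@4 c3@6, authorship 1..2.3...
Authorship (.=original, N=cursor N): 1 . . 2 . 3 . . .
Index 7: author = original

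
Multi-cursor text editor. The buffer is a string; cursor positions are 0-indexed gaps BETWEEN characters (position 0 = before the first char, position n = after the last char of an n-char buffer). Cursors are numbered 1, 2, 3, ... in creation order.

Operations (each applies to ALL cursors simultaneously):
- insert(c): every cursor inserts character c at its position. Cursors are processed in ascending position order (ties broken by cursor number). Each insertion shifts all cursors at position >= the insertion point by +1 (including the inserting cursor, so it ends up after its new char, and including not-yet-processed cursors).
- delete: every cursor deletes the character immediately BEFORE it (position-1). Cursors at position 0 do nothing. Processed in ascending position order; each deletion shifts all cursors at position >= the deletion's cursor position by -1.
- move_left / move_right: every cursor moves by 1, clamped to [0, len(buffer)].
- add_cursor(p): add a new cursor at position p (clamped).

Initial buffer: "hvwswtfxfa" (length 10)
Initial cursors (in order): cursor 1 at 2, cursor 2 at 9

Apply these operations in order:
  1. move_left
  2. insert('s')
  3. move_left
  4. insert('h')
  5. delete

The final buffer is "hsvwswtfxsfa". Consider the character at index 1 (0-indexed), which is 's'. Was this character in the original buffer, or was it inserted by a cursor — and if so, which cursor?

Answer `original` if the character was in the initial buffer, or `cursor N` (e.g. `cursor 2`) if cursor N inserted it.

After op 1 (move_left): buffer="hvwswtfxfa" (len 10), cursors c1@1 c2@8, authorship ..........
After op 2 (insert('s')): buffer="hsvwswtfxsfa" (len 12), cursors c1@2 c2@10, authorship .1.......2..
After op 3 (move_left): buffer="hsvwswtfxsfa" (len 12), cursors c1@1 c2@9, authorship .1.......2..
After op 4 (insert('h')): buffer="hhsvwswtfxhsfa" (len 14), cursors c1@2 c2@11, authorship .11.......22..
After op 5 (delete): buffer="hsvwswtfxsfa" (len 12), cursors c1@1 c2@9, authorship .1.......2..
Authorship (.=original, N=cursor N): . 1 . . . . . . . 2 . .
Index 1: author = 1

Answer: cursor 1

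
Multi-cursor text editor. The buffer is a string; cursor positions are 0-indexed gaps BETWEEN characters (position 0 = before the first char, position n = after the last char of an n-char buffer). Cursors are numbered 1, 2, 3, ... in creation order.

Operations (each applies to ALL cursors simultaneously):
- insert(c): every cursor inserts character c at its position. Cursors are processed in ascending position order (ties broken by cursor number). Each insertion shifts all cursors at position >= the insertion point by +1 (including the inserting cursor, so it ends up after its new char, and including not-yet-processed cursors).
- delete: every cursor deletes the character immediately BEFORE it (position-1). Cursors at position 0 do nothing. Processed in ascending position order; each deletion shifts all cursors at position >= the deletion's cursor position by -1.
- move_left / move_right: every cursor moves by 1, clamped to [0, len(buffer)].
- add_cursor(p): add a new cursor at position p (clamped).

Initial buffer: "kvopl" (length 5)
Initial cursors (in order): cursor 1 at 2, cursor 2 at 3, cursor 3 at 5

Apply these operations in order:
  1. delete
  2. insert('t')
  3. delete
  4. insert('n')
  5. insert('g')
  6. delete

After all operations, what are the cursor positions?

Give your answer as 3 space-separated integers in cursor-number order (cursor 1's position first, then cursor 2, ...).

After op 1 (delete): buffer="kp" (len 2), cursors c1@1 c2@1 c3@2, authorship ..
After op 2 (insert('t')): buffer="kttpt" (len 5), cursors c1@3 c2@3 c3@5, authorship .12.3
After op 3 (delete): buffer="kp" (len 2), cursors c1@1 c2@1 c3@2, authorship ..
After op 4 (insert('n')): buffer="knnpn" (len 5), cursors c1@3 c2@3 c3@5, authorship .12.3
After op 5 (insert('g')): buffer="knnggpng" (len 8), cursors c1@5 c2@5 c3@8, authorship .1212.33
After op 6 (delete): buffer="knnpn" (len 5), cursors c1@3 c2@3 c3@5, authorship .12.3

Answer: 3 3 5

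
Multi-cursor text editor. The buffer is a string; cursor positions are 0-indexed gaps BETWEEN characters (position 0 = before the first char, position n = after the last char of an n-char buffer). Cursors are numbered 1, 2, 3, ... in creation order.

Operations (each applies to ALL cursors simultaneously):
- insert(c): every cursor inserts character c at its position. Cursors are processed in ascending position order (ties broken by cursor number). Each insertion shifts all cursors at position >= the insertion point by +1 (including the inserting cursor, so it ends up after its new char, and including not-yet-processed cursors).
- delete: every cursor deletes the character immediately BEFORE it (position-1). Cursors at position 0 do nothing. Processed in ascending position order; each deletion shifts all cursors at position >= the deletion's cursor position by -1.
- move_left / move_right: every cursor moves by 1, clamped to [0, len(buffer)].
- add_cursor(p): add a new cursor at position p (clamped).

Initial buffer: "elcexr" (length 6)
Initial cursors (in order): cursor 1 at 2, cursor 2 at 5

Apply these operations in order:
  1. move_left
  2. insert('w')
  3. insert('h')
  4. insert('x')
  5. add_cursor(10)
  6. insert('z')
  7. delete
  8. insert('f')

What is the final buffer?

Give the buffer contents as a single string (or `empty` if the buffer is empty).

Answer: ewhxflcewhxffxr

Derivation:
After op 1 (move_left): buffer="elcexr" (len 6), cursors c1@1 c2@4, authorship ......
After op 2 (insert('w')): buffer="ewlcewxr" (len 8), cursors c1@2 c2@6, authorship .1...2..
After op 3 (insert('h')): buffer="ewhlcewhxr" (len 10), cursors c1@3 c2@8, authorship .11...22..
After op 4 (insert('x')): buffer="ewhxlcewhxxr" (len 12), cursors c1@4 c2@10, authorship .111...222..
After op 5 (add_cursor(10)): buffer="ewhxlcewhxxr" (len 12), cursors c1@4 c2@10 c3@10, authorship .111...222..
After op 6 (insert('z')): buffer="ewhxzlcewhxzzxr" (len 15), cursors c1@5 c2@13 c3@13, authorship .1111...22223..
After op 7 (delete): buffer="ewhxlcewhxxr" (len 12), cursors c1@4 c2@10 c3@10, authorship .111...222..
After op 8 (insert('f')): buffer="ewhxflcewhxffxr" (len 15), cursors c1@5 c2@13 c3@13, authorship .1111...22223..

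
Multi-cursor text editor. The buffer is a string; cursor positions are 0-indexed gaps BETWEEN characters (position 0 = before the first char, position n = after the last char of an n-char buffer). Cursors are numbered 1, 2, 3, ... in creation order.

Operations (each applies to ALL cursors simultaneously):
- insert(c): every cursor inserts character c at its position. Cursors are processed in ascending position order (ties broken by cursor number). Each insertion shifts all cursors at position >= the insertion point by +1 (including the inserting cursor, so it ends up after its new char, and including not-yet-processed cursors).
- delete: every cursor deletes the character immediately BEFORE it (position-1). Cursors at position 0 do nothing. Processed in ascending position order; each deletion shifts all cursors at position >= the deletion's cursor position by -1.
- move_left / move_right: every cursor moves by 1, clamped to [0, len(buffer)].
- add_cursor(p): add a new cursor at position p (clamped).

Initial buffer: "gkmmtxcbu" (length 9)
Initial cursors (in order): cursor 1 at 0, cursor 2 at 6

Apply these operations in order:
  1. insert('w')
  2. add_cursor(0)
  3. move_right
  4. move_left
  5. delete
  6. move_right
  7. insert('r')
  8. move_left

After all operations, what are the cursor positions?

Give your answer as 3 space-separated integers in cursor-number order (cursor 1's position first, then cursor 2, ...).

Answer: 2 9 2

Derivation:
After op 1 (insert('w')): buffer="wgkmmtxwcbu" (len 11), cursors c1@1 c2@8, authorship 1......2...
After op 2 (add_cursor(0)): buffer="wgkmmtxwcbu" (len 11), cursors c3@0 c1@1 c2@8, authorship 1......2...
After op 3 (move_right): buffer="wgkmmtxwcbu" (len 11), cursors c3@1 c1@2 c2@9, authorship 1......2...
After op 4 (move_left): buffer="wgkmmtxwcbu" (len 11), cursors c3@0 c1@1 c2@8, authorship 1......2...
After op 5 (delete): buffer="gkmmtxcbu" (len 9), cursors c1@0 c3@0 c2@6, authorship .........
After op 6 (move_right): buffer="gkmmtxcbu" (len 9), cursors c1@1 c3@1 c2@7, authorship .........
After op 7 (insert('r')): buffer="grrkmmtxcrbu" (len 12), cursors c1@3 c3@3 c2@10, authorship .13......2..
After op 8 (move_left): buffer="grrkmmtxcrbu" (len 12), cursors c1@2 c3@2 c2@9, authorship .13......2..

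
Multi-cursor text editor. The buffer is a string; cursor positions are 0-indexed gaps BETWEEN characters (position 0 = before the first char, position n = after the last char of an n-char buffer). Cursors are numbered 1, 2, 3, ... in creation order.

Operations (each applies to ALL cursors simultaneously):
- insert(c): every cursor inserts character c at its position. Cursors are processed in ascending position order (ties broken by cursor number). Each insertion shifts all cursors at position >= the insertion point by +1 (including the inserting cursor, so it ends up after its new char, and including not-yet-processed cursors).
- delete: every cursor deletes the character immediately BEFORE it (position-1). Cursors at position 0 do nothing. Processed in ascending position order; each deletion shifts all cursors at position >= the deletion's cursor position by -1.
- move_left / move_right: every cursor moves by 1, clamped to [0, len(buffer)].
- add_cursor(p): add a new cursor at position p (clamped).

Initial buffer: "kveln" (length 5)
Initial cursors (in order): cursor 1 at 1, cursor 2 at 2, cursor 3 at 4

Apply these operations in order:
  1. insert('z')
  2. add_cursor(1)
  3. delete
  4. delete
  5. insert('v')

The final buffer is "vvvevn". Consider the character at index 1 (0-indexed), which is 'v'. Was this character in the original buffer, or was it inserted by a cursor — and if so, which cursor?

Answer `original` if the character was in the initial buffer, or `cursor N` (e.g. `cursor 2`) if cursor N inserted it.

Answer: cursor 2

Derivation:
After op 1 (insert('z')): buffer="kzvzelzn" (len 8), cursors c1@2 c2@4 c3@7, authorship .1.2..3.
After op 2 (add_cursor(1)): buffer="kzvzelzn" (len 8), cursors c4@1 c1@2 c2@4 c3@7, authorship .1.2..3.
After op 3 (delete): buffer="veln" (len 4), cursors c1@0 c4@0 c2@1 c3@3, authorship ....
After op 4 (delete): buffer="en" (len 2), cursors c1@0 c2@0 c4@0 c3@1, authorship ..
After op 5 (insert('v')): buffer="vvvevn" (len 6), cursors c1@3 c2@3 c4@3 c3@5, authorship 124.3.
Authorship (.=original, N=cursor N): 1 2 4 . 3 .
Index 1: author = 2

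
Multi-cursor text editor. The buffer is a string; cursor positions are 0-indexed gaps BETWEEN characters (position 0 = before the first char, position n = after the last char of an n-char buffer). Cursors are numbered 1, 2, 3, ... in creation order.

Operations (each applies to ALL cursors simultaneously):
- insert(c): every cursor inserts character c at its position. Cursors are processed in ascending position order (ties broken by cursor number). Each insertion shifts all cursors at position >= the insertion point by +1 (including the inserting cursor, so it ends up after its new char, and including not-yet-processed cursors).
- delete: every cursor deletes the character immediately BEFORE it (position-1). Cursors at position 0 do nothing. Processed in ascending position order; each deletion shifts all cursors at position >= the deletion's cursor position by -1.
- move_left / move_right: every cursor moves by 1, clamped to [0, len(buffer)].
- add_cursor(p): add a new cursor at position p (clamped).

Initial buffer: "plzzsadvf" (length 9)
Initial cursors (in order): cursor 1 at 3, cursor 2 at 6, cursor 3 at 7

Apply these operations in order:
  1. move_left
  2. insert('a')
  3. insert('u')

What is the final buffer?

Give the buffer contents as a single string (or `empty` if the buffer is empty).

After op 1 (move_left): buffer="plzzsadvf" (len 9), cursors c1@2 c2@5 c3@6, authorship .........
After op 2 (insert('a')): buffer="plazzsaaadvf" (len 12), cursors c1@3 c2@7 c3@9, authorship ..1...2.3...
After op 3 (insert('u')): buffer="plauzzsauaaudvf" (len 15), cursors c1@4 c2@9 c3@12, authorship ..11...22.33...

Answer: plauzzsauaaudvf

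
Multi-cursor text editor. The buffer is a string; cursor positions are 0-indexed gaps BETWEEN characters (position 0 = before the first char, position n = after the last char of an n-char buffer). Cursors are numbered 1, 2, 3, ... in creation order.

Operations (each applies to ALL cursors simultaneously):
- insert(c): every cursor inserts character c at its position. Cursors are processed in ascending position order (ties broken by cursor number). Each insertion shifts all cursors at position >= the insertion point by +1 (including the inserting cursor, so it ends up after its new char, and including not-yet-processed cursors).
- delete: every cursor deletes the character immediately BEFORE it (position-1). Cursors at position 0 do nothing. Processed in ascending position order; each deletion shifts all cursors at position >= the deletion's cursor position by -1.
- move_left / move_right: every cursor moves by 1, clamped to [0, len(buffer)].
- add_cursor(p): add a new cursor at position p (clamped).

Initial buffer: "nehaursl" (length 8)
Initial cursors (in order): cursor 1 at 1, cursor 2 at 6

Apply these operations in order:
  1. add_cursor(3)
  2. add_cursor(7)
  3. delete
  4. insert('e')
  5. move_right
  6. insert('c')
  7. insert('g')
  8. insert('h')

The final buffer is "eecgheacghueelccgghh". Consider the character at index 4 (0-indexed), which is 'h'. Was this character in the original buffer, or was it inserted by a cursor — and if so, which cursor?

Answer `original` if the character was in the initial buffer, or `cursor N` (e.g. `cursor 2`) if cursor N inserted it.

After op 1 (add_cursor(3)): buffer="nehaursl" (len 8), cursors c1@1 c3@3 c2@6, authorship ........
After op 2 (add_cursor(7)): buffer="nehaursl" (len 8), cursors c1@1 c3@3 c2@6 c4@7, authorship ........
After op 3 (delete): buffer="eaul" (len 4), cursors c1@0 c3@1 c2@3 c4@3, authorship ....
After op 4 (insert('e')): buffer="eeeaueel" (len 8), cursors c1@1 c3@3 c2@7 c4@7, authorship 1.3..24.
After op 5 (move_right): buffer="eeeaueel" (len 8), cursors c1@2 c3@4 c2@8 c4@8, authorship 1.3..24.
After op 6 (insert('c')): buffer="eeceacueelcc" (len 12), cursors c1@3 c3@6 c2@12 c4@12, authorship 1.13.3.24.24
After op 7 (insert('g')): buffer="eecgeacgueelccgg" (len 16), cursors c1@4 c3@8 c2@16 c4@16, authorship 1.113.33.24.2424
After op 8 (insert('h')): buffer="eecgheacghueelccgghh" (len 20), cursors c1@5 c3@10 c2@20 c4@20, authorship 1.1113.333.24.242424
Authorship (.=original, N=cursor N): 1 . 1 1 1 3 . 3 3 3 . 2 4 . 2 4 2 4 2 4
Index 4: author = 1

Answer: cursor 1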